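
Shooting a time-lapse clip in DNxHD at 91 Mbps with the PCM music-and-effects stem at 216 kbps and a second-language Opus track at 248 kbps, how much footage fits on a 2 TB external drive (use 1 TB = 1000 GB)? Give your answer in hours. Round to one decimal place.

Audio total: 216 + 248 = 464 kbps = 0.464 Mbps.
Total bitrate: 91 + 0.464 = 91.464 Mbps.
Capacity: 2 TB = 16,000,000 Mb.
Recording time: 16,000,000 / 91.464 = 174,932 s ≈ 48.6 hours.

48.6 hours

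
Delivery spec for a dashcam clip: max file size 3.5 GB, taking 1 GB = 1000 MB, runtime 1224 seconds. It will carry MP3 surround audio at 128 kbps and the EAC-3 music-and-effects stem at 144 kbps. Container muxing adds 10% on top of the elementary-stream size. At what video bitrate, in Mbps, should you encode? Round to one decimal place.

20.5 Mbps

Budget: 3.5 GB = 28000.0 Mb.
Stream payload after overhead: 28000.0 / 1.10 = 25454.5 Mb.
Total bitrate budget: 25454.5 Mb / 1224 s = 20.796 Mbps.
Audio total: 128 + 144 = 272 kbps = 0.272 Mbps.
Video: 20.796 − 0.272 = 20.524 Mbps.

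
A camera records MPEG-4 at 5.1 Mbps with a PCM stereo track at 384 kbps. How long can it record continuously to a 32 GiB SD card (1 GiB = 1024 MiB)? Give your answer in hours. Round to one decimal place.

13.9 hours

Audio: 384 kbps = 0.384 Mbps.
Total bitrate: 5.1 + 0.384 = 5.484 Mbps.
Capacity: 32 GiB = 274,878 Mb.
Recording time: 274,878 / 5.484 = 50,124 s ≈ 13.9 hours.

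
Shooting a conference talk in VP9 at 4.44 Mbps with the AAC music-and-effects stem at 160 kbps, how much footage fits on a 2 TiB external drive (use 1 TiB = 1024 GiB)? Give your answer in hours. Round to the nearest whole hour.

1062 hours

Audio: 160 kbps = 0.160 Mbps.
Total bitrate: 4.44 + 0.160 = 4.600 Mbps.
Capacity: 2 TiB = 17,592,186 Mb.
Recording time: 17,592,186 / 4.600 = 3,824,388 s ≈ 1,062 hours.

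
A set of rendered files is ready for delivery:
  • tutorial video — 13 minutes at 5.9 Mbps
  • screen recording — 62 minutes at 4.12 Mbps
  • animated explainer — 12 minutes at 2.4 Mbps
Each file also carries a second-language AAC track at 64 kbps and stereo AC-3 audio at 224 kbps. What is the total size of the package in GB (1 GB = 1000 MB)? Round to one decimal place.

2.9 GB

Audio total: 64 + 224 = 288 kbps = 0.288 Mbps.
tutorial video: 6.188 Mbps × 780 s = 4826.6 Mb
screen recording: 4.408 Mbps × 3720 s = 16397.8 Mb
animated explainer: 2.688 Mbps × 720 s = 1935.4 Mb
Total: 23159.8 Mb = 2895.0 MB.
= 2.895 GB.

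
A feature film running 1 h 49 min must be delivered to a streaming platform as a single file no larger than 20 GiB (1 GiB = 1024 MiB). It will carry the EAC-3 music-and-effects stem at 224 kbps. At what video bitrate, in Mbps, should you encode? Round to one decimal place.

26.0 Mbps

Budget: 20 GiB = 171798.7 Mb.
1 h 49 min = 109 min = 6540 s
Total bitrate budget: 171798.7 Mb / 6540 s = 26.269 Mbps.
Audio: 224 kbps = 0.224 Mbps.
Video: 26.269 − 0.224 = 26.045 Mbps.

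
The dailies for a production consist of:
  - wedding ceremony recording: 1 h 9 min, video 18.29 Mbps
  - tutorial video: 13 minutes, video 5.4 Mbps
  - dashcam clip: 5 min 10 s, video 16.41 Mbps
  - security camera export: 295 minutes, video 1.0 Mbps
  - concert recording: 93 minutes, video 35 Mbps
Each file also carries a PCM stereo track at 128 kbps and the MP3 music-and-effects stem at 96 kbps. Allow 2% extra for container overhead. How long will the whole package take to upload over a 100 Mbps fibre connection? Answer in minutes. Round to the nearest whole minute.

Audio total: 128 + 96 = 224 kbps = 0.224 Mbps.
wedding ceremony recording: 18.514 Mbps × 4140 s × 1.02 = 78180.9 Mb
tutorial video: 5.624 Mbps × 780 s × 1.02 = 4474.5 Mb
dashcam clip: 16.634 Mbps × 310 s × 1.02 = 5259.7 Mb
security camera export: 1.224 Mbps × 17700 s × 1.02 = 22098.1 Mb
concert recording: 35.224 Mbps × 5580 s × 1.02 = 200480.9 Mb
Total: 310494.1 Mb = 38811.8 MB.
At 100 Mbps: 310494.1 / 100 = 3105 s ≈ 51.7 minutes.

52 minutes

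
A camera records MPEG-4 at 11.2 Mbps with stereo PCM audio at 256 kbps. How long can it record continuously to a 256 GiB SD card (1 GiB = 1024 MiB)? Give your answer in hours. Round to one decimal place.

53.3 hours

Audio: 256 kbps = 0.256 Mbps.
Total bitrate: 11.2 + 0.256 = 11.456 Mbps.
Capacity: 256 GiB = 2,199,023 Mb.
Recording time: 2,199,023 / 11.456 = 191,954 s ≈ 53.3 hours.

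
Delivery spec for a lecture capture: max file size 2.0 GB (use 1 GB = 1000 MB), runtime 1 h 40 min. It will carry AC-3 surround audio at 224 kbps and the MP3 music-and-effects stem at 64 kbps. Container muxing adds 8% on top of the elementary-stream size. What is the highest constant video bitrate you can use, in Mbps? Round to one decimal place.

Budget: 2.0 GB = 16000.0 Mb.
Stream payload after overhead: 16000.0 / 1.08 = 14814.8 Mb.
1 h 40 min = 100 min = 6000 s
Total bitrate budget: 14814.8 Mb / 6000 s = 2.469 Mbps.
Audio total: 224 + 64 = 288 kbps = 0.288 Mbps.
Video: 2.469 − 0.288 = 2.181 Mbps.

2.2 Mbps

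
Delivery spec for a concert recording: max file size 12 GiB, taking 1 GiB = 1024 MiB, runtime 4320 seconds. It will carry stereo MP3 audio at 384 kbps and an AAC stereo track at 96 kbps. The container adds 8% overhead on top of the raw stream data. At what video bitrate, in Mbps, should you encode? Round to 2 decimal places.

Budget: 12 GiB = 103079.2 Mb.
Stream payload after overhead: 103079.2 / 1.08 = 95443.7 Mb.
Total bitrate budget: 95443.7 Mb / 4320 s = 22.093 Mbps.
Audio total: 384 + 96 = 480 kbps = 0.480 Mbps.
Video: 22.093 − 0.480 = 21.613 Mbps.

21.61 Mbps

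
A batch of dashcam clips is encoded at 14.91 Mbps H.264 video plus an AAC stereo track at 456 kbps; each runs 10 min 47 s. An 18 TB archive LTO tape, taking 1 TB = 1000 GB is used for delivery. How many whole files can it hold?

10 min 47 s = 647 s
Audio: 456 kbps = 0.456 Mbps.
Total bitrate: 15.366 Mbps.
Per item: 15.366 Mbps × 647 s = 9,942 Mb = 1,243 MB.
Capacity: 18 TB = 144,000,000 Mb; 14484.30 items → 14484 complete.

14484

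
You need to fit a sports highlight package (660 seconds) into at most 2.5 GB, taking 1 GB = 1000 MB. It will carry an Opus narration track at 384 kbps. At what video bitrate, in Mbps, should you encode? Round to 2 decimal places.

29.92 Mbps

Budget: 2.5 GB = 20000.0 Mb.
Total bitrate budget: 20000.0 Mb / 660 s = 30.303 Mbps.
Audio: 384 kbps = 0.384 Mbps.
Video: 30.303 − 0.384 = 29.919 Mbps.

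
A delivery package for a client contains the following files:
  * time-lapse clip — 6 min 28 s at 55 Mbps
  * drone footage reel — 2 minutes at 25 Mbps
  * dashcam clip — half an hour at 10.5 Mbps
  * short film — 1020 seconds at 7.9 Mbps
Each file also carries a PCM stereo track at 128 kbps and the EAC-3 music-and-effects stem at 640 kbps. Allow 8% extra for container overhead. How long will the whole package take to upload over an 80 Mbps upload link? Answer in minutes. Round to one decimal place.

Audio total: 128 + 640 = 768 kbps = 0.768 Mbps.
time-lapse clip: 55.768 Mbps × 388 s × 1.08 = 23369.0 Mb
drone footage reel: 25.768 Mbps × 120 s × 1.08 = 3339.5 Mb
dashcam clip: 11.268 Mbps × 1800 s × 1.08 = 21905.0 Mb
short film: 8.668 Mbps × 1020 s × 1.08 = 9548.7 Mb
Total: 58162.2 Mb = 7270.3 MB.
At 80 Mbps: 58162.2 / 80 = 727 s ≈ 12.1 minutes.

12.1 minutes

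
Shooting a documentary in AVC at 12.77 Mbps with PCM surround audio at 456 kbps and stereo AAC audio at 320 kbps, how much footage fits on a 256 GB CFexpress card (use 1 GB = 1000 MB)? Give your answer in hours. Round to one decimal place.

Audio total: 456 + 320 = 776 kbps = 0.776 Mbps.
Total bitrate: 12.77 + 0.776 = 13.546 Mbps.
Capacity: 256 GB = 2,048,000 Mb.
Recording time: 2,048,000 / 13.546 = 151,189 s ≈ 42.0 hours.

42.0 hours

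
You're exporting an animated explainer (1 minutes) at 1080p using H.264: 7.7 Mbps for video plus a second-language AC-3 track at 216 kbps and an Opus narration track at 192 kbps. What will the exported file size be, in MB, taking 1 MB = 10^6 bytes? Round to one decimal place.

Audio total: 216 + 192 = 408 kbps = 0.408 Mbps.
Total bitrate: 7.7 + 0.408 = 8.108 Mbps.
Stream data: 8.108 Mbps × 60 s = 486.5 Mb.
486.5 Mb ÷ 8 = 60.81 MB → 60.81 MB.

60.8 MB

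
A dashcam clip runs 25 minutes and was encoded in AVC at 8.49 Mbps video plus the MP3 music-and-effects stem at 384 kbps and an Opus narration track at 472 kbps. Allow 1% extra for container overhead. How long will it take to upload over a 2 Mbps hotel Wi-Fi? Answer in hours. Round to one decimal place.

2.0 hours

25 min = 1500 s
Audio total: 384 + 472 = 856 kbps = 0.856 Mbps.
Total bitrate: 9.346 Mbps.
File: 9.346 Mbps × 1500 s = 14019.0 Mb.
With 1% container overhead: ×1.01. → 14159.2 Mb.
At 2 Mbps: 14159.2 / 2 = 7079.6 s ≈ 1.97 hours.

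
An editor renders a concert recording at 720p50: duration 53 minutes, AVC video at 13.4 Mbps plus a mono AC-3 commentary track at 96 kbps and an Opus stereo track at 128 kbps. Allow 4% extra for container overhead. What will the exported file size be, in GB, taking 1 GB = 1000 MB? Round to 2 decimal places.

53 min = 3180 s
Audio total: 96 + 128 = 224 kbps = 0.224 Mbps.
Total bitrate: 13.4 + 0.224 = 13.624 Mbps.
Stream data: 13.624 Mbps × 3180 s = 43324.3 Mb.
With 4% container overhead: ×1.04.
45,057 Mb ÷ 8 = 5,632 MB → 5.632 GB.

5.63 GB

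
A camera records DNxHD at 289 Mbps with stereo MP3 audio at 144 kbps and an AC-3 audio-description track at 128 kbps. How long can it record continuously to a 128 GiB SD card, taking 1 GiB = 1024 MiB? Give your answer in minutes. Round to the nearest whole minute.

Audio total: 144 + 128 = 272 kbps = 0.272 Mbps.
Total bitrate: 289 + 0.272 = 289.272 Mbps.
Capacity: 128 GiB = 1,099,512 Mb.
Recording time: 1,099,512 / 289.272 = 3,801 s ≈ 63.3 minutes.

63 minutes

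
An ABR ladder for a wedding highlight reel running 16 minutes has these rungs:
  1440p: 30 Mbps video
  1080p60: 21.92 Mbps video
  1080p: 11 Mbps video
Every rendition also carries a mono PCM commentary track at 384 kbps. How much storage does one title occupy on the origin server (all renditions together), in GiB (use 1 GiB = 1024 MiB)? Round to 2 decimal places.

16 min = 960 s
Audio: 384 kbps = 0.384 Mbps.
Sum of rendition bitrates: (30+0.384) + (21.92+0.384) + (11+0.384) = 64.072 Mbps.
× 960 s = 61,509 Mb = 7,689 MB = 7.161 GiB.

7.16 GiB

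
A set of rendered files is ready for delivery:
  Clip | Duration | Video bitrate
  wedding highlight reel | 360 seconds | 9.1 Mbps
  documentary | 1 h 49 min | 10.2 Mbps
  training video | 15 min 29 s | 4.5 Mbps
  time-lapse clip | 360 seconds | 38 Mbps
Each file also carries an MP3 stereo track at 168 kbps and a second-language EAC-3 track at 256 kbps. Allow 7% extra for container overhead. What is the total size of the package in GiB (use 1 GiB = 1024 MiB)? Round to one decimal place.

Audio total: 168 + 256 = 424 kbps = 0.424 Mbps.
wedding highlight reel: 9.524 Mbps × 360 s × 1.07 = 3668.6 Mb
documentary: 10.624 Mbps × 6540 s × 1.07 = 74344.6 Mb
training video: 4.924 Mbps × 929 s × 1.07 = 4894.6 Mb
time-lapse clip: 38.424 Mbps × 360 s × 1.07 = 14800.9 Mb
Total: 97708.8 Mb = 12213.6 MB.
= 11.37 GiB.

11.4 GiB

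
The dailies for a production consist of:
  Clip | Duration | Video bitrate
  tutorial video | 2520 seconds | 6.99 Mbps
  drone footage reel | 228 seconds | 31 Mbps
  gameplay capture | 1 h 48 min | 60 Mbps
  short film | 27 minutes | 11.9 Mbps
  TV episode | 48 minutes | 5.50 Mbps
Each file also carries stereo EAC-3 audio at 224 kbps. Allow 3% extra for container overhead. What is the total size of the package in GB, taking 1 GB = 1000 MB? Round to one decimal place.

58.2 GB

Audio: 224 kbps = 0.224 Mbps.
tutorial video: 7.214 Mbps × 2520 s × 1.03 = 18724.7 Mb
drone footage reel: 31.224 Mbps × 228 s × 1.03 = 7332.6 Mb
gameplay capture: 60.224 Mbps × 6480 s × 1.03 = 401959.1 Mb
short film: 12.124 Mbps × 1620 s × 1.03 = 20230.1 Mb
TV episode: 5.724 Mbps × 2880 s × 1.03 = 16979.7 Mb
Total: 465226.1 Mb = 58153.3 MB.
= 58.15 GB.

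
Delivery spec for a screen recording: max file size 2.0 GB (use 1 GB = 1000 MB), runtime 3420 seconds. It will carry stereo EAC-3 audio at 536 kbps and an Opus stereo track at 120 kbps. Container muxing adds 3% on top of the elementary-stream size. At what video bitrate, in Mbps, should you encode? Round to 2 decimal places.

Budget: 2.0 GB = 16000.0 Mb.
Stream payload after overhead: 16000.0 / 1.03 = 15534.0 Mb.
Total bitrate budget: 15534.0 Mb / 3420 s = 4.542 Mbps.
Audio total: 536 + 120 = 656 kbps = 0.656 Mbps.
Video: 4.542 − 0.656 = 3.886 Mbps.

3.89 Mbps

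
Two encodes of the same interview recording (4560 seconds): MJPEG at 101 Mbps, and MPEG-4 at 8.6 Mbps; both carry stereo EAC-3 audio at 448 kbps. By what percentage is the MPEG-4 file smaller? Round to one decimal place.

91.1%

Audio: 448 kbps = 0.448 Mbps.
MJPEG: 101.448 Mbps × 4560 s = 462602.9 Mb = 53.854 GiB.
MPEG-4: 9.048 Mbps × 4560 s = 41258.9 Mb = 4.803 GiB.
Reduction: (1 − 4.803/53.854) × 100 = 91.08%.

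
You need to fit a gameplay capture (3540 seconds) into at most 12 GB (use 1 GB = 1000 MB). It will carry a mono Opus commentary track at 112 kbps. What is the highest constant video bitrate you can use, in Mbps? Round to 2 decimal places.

27.01 Mbps

Budget: 12 GB = 96000.0 Mb.
Total bitrate budget: 96000.0 Mb / 3540 s = 27.119 Mbps.
Audio: 112 kbps = 0.112 Mbps.
Video: 27.119 − 0.112 = 27.007 Mbps.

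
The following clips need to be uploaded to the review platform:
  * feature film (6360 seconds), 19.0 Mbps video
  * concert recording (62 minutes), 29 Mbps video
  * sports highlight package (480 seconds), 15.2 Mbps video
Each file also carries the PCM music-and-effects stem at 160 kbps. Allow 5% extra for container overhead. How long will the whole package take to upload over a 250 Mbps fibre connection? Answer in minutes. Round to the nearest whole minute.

Audio: 160 kbps = 0.160 Mbps.
feature film: 19.160 Mbps × 6360 s × 1.05 = 127950.5 Mb
concert recording: 29.160 Mbps × 3720 s × 1.05 = 113899.0 Mb
sports highlight package: 15.360 Mbps × 480 s × 1.05 = 7741.4 Mb
Total: 249590.9 Mb = 31198.9 MB.
At 250 Mbps: 249590.9 / 250 = 998 s ≈ 16.6 minutes.

17 minutes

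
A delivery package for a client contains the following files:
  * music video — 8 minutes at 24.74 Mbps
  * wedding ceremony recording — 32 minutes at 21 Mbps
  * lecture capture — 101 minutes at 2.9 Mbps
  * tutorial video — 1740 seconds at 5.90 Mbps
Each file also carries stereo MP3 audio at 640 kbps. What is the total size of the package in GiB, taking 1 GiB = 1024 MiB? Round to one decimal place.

Audio: 640 kbps = 0.640 Mbps.
music video: 25.380 Mbps × 480 s = 12182.4 Mb
wedding ceremony recording: 21.640 Mbps × 1920 s = 41548.8 Mb
lecture capture: 3.540 Mbps × 6060 s = 21452.4 Mb
tutorial video: 6.540 Mbps × 1740 s = 11379.6 Mb
Total: 86563.2 Mb = 10820.4 MB.
= 10.08 GiB.

10.1 GiB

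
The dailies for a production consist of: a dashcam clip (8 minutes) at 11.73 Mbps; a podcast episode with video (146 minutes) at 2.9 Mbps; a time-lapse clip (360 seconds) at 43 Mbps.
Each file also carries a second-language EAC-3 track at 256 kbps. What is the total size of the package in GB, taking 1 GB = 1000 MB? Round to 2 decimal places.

6.12 GB

Audio: 256 kbps = 0.256 Mbps.
dashcam clip: 11.986 Mbps × 480 s = 5753.3 Mb
podcast episode with video: 3.156 Mbps × 8760 s = 27646.6 Mb
time-lapse clip: 43.256 Mbps × 360 s = 15572.2 Mb
Total: 48972.0 Mb = 6121.5 MB.
= 6.122 GB.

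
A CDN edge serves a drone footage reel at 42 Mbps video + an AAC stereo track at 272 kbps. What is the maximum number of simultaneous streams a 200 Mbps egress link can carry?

Audio: 272 kbps = 0.272 Mbps.
Per-viewer media rate: 42.272 Mbps.
200 Mbps = 200.0 Mbps; 200.0 / 42.272 = 4.73 → 4 viewers.

4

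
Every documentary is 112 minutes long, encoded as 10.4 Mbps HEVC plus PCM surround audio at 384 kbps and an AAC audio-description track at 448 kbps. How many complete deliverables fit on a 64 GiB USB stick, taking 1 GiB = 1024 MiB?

112 min = 6720 s
Audio total: 384 + 448 = 832 kbps = 0.832 Mbps.
Total bitrate: 11.232 Mbps.
Per item: 11.232 Mbps × 6720 s = 75,479 Mb = 9,435 MB.
Capacity: 64 GiB = 549,756 Mb; 7.28 items → 7 complete.

7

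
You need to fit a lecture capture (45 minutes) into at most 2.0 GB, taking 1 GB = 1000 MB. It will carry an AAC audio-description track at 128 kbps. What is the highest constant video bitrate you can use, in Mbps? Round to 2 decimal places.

Budget: 2.0 GB = 16000.0 Mb.
45 min = 2700 s
Total bitrate budget: 16000.0 Mb / 2700 s = 5.926 Mbps.
Audio: 128 kbps = 0.128 Mbps.
Video: 5.926 − 0.128 = 5.798 Mbps.

5.80 Mbps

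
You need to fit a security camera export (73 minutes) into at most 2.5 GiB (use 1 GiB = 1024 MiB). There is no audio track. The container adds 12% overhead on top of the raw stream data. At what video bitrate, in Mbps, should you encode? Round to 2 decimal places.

4.38 Mbps

Budget: 2.5 GiB = 21474.8 Mb.
Stream payload after overhead: 21474.8 / 1.12 = 19174.0 Mb.
73 min = 4380 s
Total bitrate budget: 19174.0 Mb / 4380 s = 4.378 Mbps.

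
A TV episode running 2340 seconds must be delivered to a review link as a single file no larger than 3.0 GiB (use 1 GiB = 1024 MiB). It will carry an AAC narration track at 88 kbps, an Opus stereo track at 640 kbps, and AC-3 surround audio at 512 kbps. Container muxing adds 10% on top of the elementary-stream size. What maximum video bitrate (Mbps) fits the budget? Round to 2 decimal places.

Budget: 3.0 GiB = 25769.8 Mb.
Stream payload after overhead: 25769.8 / 1.10 = 23427.1 Mb.
Total bitrate budget: 23427.1 Mb / 2340 s = 10.012 Mbps.
Audio total: 88 + 640 + 512 = 1240 kbps = 1.240 Mbps.
Video: 10.012 − 1.240 = 8.772 Mbps.

8.77 Mbps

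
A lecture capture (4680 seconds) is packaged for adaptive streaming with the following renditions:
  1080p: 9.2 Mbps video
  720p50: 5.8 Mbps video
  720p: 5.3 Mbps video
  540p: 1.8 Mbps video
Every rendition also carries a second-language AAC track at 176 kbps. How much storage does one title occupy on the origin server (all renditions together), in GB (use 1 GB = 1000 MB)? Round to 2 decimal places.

13.34 GB

Audio: 176 kbps = 0.176 Mbps.
Sum of rendition bitrates: (9.2+0.176) + (5.8+0.176) + (5.3+0.176) + (1.8+0.176) = 22.804 Mbps.
× 4680 s = 106,723 Mb = 13,340 MB = 13.34 GB.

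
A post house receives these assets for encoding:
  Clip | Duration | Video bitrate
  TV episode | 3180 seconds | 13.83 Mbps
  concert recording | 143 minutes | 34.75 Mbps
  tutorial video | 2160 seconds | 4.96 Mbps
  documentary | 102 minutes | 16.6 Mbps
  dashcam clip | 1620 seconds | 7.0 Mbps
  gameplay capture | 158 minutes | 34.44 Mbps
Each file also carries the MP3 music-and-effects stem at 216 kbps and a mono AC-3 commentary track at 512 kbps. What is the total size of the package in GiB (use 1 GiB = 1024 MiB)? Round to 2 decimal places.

Audio total: 216 + 512 = 728 kbps = 0.728 Mbps.
TV episode: 14.558 Mbps × 3180 s = 46294.4 Mb
concert recording: 35.478 Mbps × 8580 s = 304401.2 Mb
tutorial video: 5.688 Mbps × 2160 s = 12286.1 Mb
documentary: 17.328 Mbps × 6120 s = 106047.4 Mb
dashcam clip: 7.728 Mbps × 1620 s = 12519.4 Mb
gameplay capture: 35.168 Mbps × 9480 s = 333392.6 Mb
Total: 814941.1 Mb = 101867.6 MB.
= 94.87 GiB.

94.87 GiB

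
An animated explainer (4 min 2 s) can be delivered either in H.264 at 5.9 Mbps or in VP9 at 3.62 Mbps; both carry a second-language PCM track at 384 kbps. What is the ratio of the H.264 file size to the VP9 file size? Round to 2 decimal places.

1.57

4 min 2 s = 242 s
Audio: 384 kbps = 0.384 Mbps.
H.264: 6.284 Mbps × 242 s = 1520.7 Mb = 190.091 MB.
VP9: 4.004 Mbps × 242 s = 969.0 Mb = 121.121 MB.
Ratio: 190.091 / 121.121 = 1.569.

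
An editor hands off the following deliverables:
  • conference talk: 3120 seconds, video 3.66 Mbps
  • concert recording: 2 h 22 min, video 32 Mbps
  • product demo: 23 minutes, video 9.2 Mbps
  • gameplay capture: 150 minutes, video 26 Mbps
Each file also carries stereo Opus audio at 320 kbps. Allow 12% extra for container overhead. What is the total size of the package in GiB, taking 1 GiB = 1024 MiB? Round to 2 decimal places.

70.12 GiB

Audio: 320 kbps = 0.320 Mbps.
conference talk: 3.980 Mbps × 3120 s × 1.12 = 13907.7 Mb
concert recording: 32.320 Mbps × 8520 s × 1.12 = 308410.4 Mb
product demo: 9.520 Mbps × 1380 s × 1.12 = 14714.1 Mb
gameplay capture: 26.320 Mbps × 9000 s × 1.12 = 265305.6 Mb
Total: 602337.8 Mb = 75292.2 MB.
= 70.12 GiB.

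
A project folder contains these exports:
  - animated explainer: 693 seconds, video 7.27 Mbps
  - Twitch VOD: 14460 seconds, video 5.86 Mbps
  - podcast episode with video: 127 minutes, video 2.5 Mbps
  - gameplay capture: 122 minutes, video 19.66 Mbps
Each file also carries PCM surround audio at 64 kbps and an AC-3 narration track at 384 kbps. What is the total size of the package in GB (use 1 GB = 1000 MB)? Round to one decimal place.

Audio total: 64 + 384 = 448 kbps = 0.448 Mbps.
animated explainer: 7.718 Mbps × 693 s = 5348.6 Mb
Twitch VOD: 6.308 Mbps × 14460 s = 91213.7 Mb
podcast episode with video: 2.948 Mbps × 7620 s = 22463.8 Mb
gameplay capture: 20.108 Mbps × 7320 s = 147190.6 Mb
Total: 266216.6 Mb = 33277.1 MB.
= 33.28 GB.

33.3 GB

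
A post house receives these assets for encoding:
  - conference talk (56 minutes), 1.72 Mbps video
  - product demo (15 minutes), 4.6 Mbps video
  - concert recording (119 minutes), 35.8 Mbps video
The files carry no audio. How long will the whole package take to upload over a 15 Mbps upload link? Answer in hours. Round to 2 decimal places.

conference talk: 1.720 Mbps × 3360 s = 5779.2 Mb
product demo: 4.600 Mbps × 900 s = 4140.0 Mb
concert recording: 35.800 Mbps × 7140 s = 255612.0 Mb
Total: 265531.2 Mb = 33191.4 MB.
At 15 Mbps: 265531.2 / 15 = 17702 s ≈ 4.92 hours.

4.92 hours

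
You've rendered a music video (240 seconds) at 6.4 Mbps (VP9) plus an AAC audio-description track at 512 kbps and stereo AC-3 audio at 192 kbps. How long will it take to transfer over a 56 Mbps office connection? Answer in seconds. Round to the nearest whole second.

Audio total: 512 + 192 = 704 kbps = 0.704 Mbps.
Total bitrate: 7.104 Mbps.
File: 7.104 Mbps × 240 s = 1705.0 Mb.
At 56 Mbps: 1705.0 / 56 = 30.4 s ≈ 30.4 seconds.

30 seconds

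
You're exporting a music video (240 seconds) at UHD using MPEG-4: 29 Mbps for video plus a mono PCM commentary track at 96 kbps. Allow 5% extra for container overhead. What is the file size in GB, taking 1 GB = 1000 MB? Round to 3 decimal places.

Audio: 96 kbps = 0.096 Mbps.
Total bitrate: 29 + 0.096 = 29.096 Mbps.
Stream data: 29.096 Mbps × 240 s = 6983.0 Mb.
With 5% container overhead: ×1.05.
7,332 Mb ÷ 8 = 916.5 MB → 0.9165 GB.

0.917 GB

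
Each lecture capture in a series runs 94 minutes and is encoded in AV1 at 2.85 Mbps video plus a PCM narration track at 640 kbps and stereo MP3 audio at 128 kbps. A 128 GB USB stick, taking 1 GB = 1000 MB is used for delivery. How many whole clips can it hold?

50

94 min = 5640 s
Audio total: 640 + 128 = 768 kbps = 0.768 Mbps.
Total bitrate: 3.618 Mbps.
Per item: 3.618 Mbps × 5640 s = 20,406 Mb = 2,551 MB.
Capacity: 128 GB = 1,024,000 Mb; 50.18 items → 50 complete.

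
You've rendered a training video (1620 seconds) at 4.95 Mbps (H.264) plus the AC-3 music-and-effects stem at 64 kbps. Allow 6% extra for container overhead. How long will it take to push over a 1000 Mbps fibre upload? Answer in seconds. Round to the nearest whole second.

Audio: 64 kbps = 0.064 Mbps.
Total bitrate: 5.014 Mbps.
File: 5.014 Mbps × 1620 s = 8122.7 Mb.
With 6% container overhead: ×1.06. → 8610.0 Mb.
At 1000 Mbps: 8610.0 / 1000 = 8.6 s ≈ 8.61 seconds.

9 seconds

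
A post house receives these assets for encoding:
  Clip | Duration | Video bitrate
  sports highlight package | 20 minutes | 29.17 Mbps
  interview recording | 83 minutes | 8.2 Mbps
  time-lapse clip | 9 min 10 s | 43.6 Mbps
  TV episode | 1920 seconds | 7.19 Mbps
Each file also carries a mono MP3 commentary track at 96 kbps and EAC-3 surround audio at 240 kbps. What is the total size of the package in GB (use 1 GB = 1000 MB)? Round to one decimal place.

Audio total: 96 + 240 = 336 kbps = 0.336 Mbps.
sports highlight package: 29.506 Mbps × 1200 s = 35407.2 Mb
interview recording: 8.536 Mbps × 4980 s = 42509.3 Mb
time-lapse clip: 43.936 Mbps × 550 s = 24164.8 Mb
TV episode: 7.526 Mbps × 1920 s = 14449.9 Mb
Total: 116531.2 Mb = 14566.4 MB.
= 14.57 GB.

14.6 GB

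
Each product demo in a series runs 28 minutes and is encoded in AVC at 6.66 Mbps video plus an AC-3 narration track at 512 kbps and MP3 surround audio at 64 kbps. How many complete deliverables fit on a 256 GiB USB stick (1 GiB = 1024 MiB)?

28 min = 1680 s
Audio total: 512 + 64 = 576 kbps = 0.576 Mbps.
Total bitrate: 7.236 Mbps.
Per item: 7.236 Mbps × 1680 s = 12,156 Mb = 1,520 MB.
Capacity: 256 GiB = 2,199,023 Mb; 180.89 items → 180 complete.

180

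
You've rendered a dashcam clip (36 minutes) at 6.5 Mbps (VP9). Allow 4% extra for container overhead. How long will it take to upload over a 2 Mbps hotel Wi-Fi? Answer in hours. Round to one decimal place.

2.0 hours

36 min = 2160 s
File: 6.500 Mbps × 2160 s = 14040.0 Mb.
With 4% container overhead: ×1.04. → 14601.6 Mb.
At 2 Mbps: 14601.6 / 2 = 7300.8 s ≈ 2.03 hours.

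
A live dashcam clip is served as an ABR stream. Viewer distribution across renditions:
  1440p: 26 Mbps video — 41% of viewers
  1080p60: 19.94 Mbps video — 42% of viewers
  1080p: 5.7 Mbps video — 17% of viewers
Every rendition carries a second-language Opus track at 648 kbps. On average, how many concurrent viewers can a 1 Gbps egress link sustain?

Audio: 648 kbps = 0.648 Mbps.
Average per-viewer bitrate: 0.41×26.648 + 0.42×20.588 + 0.17×6.348 = 20.652 Mbps.
1 Gbps = 1,000 Mbps; 1,000 / 20.652 = 48.42 → 48.

48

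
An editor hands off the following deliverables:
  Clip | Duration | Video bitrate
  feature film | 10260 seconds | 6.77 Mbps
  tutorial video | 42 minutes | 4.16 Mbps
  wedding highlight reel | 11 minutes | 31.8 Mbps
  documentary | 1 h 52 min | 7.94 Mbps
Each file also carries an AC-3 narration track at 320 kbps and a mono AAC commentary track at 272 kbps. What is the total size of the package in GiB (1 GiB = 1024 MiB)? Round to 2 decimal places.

Audio total: 320 + 272 = 592 kbps = 0.592 Mbps.
feature film: 7.362 Mbps × 10260 s = 75534.1 Mb
tutorial video: 4.752 Mbps × 2520 s = 11975.0 Mb
wedding highlight reel: 32.392 Mbps × 660 s = 21378.7 Mb
documentary: 8.532 Mbps × 6720 s = 57335.0 Mb
Total: 166222.9 Mb = 20777.9 MB.
= 19.35 GiB.

19.35 GiB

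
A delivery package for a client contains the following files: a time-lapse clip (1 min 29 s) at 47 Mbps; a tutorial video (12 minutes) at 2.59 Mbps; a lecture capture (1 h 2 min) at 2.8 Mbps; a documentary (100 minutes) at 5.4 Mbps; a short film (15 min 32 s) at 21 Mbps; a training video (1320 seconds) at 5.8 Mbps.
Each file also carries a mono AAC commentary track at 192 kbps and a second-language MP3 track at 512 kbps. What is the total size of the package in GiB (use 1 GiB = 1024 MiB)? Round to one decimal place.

Audio total: 192 + 512 = 704 kbps = 0.704 Mbps.
time-lapse clip: 47.704 Mbps × 89 s = 4245.7 Mb
tutorial video: 3.294 Mbps × 720 s = 2371.7 Mb
lecture capture: 3.504 Mbps × 3720 s = 13034.9 Mb
documentary: 6.104 Mbps × 6000 s = 36624.0 Mb
short film: 21.704 Mbps × 932 s = 20228.1 Mb
training video: 6.504 Mbps × 1320 s = 8585.3 Mb
Total: 85089.6 Mb = 10636.2 MB.
= 9.906 GiB.

9.9 GiB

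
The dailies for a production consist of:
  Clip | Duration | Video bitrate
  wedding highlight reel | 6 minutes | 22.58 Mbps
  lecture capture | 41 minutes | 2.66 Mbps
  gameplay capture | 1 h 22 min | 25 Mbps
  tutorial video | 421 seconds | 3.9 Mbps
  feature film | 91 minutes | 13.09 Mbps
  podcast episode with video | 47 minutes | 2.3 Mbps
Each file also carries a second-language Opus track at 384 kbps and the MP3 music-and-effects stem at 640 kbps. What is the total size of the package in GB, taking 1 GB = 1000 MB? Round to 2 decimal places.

Audio total: 384 + 640 = 1024 kbps = 1.024 Mbps.
wedding highlight reel: 23.604 Mbps × 360 s = 8497.4 Mb
lecture capture: 3.684 Mbps × 2460 s = 9062.6 Mb
gameplay capture: 26.024 Mbps × 4920 s = 128038.1 Mb
tutorial video: 4.924 Mbps × 421 s = 2073.0 Mb
feature film: 14.114 Mbps × 5460 s = 77062.4 Mb
podcast episode with video: 3.324 Mbps × 2820 s = 9373.7 Mb
Total: 234107.3 Mb = 29263.4 MB.
= 29.26 GB.

29.26 GB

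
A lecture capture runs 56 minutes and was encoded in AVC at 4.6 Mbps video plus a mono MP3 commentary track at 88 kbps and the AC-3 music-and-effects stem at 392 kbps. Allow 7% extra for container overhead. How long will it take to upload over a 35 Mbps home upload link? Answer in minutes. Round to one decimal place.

8.7 minutes

56 min = 3360 s
Audio total: 88 + 392 = 480 kbps = 0.480 Mbps.
Total bitrate: 5.080 Mbps.
File: 5.080 Mbps × 3360 s = 17068.8 Mb.
With 7% container overhead: ×1.07. → 18263.6 Mb.
At 35 Mbps: 18263.6 / 35 = 521.8 s ≈ 8.7 minutes.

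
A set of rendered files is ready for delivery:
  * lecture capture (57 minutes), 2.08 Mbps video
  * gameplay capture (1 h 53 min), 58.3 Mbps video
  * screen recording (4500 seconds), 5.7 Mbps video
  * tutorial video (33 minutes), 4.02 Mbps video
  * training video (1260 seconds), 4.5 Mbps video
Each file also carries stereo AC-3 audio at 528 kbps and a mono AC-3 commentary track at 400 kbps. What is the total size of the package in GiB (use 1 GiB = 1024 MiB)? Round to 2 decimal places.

53.35 GiB

Audio total: 528 + 400 = 928 kbps = 0.928 Mbps.
lecture capture: 3.008 Mbps × 3420 s = 10287.4 Mb
gameplay capture: 59.228 Mbps × 6780 s = 401565.8 Mb
screen recording: 6.628 Mbps × 4500 s = 29826.0 Mb
tutorial video: 4.948 Mbps × 1980 s = 9797.0 Mb
training video: 5.428 Mbps × 1260 s = 6839.3 Mb
Total: 458315.5 Mb = 57289.4 MB.
= 53.35 GiB.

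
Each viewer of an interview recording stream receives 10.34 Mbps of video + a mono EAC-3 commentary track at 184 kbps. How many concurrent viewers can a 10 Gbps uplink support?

Audio: 184 kbps = 0.184 Mbps.
Per-viewer media rate: 10.524 Mbps.
10 Gbps = 10,000 Mbps; 10,000 / 10.524 = 950.21 → 950 viewers.

950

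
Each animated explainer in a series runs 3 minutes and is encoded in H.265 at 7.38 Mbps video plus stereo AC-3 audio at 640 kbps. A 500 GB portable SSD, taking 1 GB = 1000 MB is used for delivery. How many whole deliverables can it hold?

3 min = 180 s
Audio: 640 kbps = 0.640 Mbps.
Total bitrate: 8.020 Mbps.
Per item: 8.020 Mbps × 180 s = 1,444 Mb = 180.4 MB.
Capacity: 500 GB = 4,000,000 Mb; 2770.85 items → 2770 complete.

2770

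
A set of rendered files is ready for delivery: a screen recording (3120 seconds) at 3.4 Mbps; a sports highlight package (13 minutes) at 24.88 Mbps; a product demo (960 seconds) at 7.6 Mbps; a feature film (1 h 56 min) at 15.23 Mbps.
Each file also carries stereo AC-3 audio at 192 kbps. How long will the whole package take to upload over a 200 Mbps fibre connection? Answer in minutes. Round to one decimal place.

Audio: 192 kbps = 0.192 Mbps.
screen recording: 3.592 Mbps × 3120 s = 11207.0 Mb
sports highlight package: 25.072 Mbps × 780 s = 19556.2 Mb
product demo: 7.792 Mbps × 960 s = 7480.3 Mb
feature film: 15.422 Mbps × 6960 s = 107337.1 Mb
Total: 145580.6 Mb = 18197.6 MB.
At 200 Mbps: 145580.6 / 200 = 728 s ≈ 12.1 minutes.

12.1 minutes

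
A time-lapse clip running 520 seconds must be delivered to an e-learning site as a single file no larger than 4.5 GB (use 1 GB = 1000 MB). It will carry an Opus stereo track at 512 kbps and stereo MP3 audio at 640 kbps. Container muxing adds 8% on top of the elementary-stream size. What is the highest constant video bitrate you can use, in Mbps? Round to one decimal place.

Budget: 4.5 GB = 36000.0 Mb.
Stream payload after overhead: 36000.0 / 1.08 = 33333.3 Mb.
Total bitrate budget: 33333.3 Mb / 520 s = 64.103 Mbps.
Audio total: 512 + 640 = 1152 kbps = 1.152 Mbps.
Video: 64.103 − 1.152 = 62.951 Mbps.

63.0 Mbps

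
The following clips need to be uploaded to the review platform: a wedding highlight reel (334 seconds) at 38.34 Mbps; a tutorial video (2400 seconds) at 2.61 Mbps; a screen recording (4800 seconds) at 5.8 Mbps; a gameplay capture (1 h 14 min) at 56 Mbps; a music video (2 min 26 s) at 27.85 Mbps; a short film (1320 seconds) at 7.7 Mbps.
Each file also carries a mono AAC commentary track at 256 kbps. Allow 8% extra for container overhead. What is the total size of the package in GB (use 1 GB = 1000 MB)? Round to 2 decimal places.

Audio: 256 kbps = 0.256 Mbps.
wedding highlight reel: 38.596 Mbps × 334 s × 1.08 = 13922.3 Mb
tutorial video: 2.866 Mbps × 2400 s × 1.08 = 7428.7 Mb
screen recording: 6.056 Mbps × 4800 s × 1.08 = 31394.3 Mb
gameplay capture: 56.256 Mbps × 4440 s × 1.08 = 269758.8 Mb
music video: 28.106 Mbps × 146 s × 1.08 = 4431.8 Mb
short film: 7.956 Mbps × 1320 s × 1.08 = 11342.1 Mb
Total: 338277.9 Mb = 42284.7 MB.
= 42.28 GB.

42.28 GB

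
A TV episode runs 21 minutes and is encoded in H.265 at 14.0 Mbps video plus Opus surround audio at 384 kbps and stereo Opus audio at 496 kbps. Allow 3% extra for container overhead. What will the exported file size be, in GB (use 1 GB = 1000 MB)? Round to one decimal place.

2.4 GB

21 min = 1260 s
Audio total: 384 + 496 = 880 kbps = 0.880 Mbps.
Total bitrate: 14.0 + 0.880 = 14.880 Mbps.
Stream data: 14.880 Mbps × 1260 s = 18748.8 Mb.
With 3% container overhead: ×1.03.
19,311 Mb ÷ 8 = 2,414 MB → 2.414 GB.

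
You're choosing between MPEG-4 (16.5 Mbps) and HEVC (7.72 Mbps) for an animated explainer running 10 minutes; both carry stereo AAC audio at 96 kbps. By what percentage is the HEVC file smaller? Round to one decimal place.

52.9%

10 min = 600 s
Audio: 96 kbps = 0.096 Mbps.
MPEG-4: 16.596 Mbps × 600 s = 9957.6 Mb = 1.245 GB.
HEVC: 7.816 Mbps × 600 s = 4689.6 Mb = 0.586 GB.
Reduction: (1 − 0.586/1.245) × 100 = 52.90%.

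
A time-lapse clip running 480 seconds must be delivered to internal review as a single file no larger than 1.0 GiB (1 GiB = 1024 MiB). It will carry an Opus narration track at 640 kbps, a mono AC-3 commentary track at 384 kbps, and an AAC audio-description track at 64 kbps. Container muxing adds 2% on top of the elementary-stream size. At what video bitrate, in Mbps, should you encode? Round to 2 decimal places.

Budget: 1.0 GiB = 8589.9 Mb.
Stream payload after overhead: 8589.9 / 1.02 = 8421.5 Mb.
Total bitrate budget: 8421.5 Mb / 480 s = 17.545 Mbps.
Audio total: 640 + 384 + 64 = 1088 kbps = 1.088 Mbps.
Video: 17.545 − 1.088 = 16.457 Mbps.

16.46 Mbps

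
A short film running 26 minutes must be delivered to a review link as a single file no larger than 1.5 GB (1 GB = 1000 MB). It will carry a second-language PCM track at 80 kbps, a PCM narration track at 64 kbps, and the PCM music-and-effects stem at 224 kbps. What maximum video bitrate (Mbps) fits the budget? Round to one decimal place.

Budget: 1.5 GB = 12000.0 Mb.
26 min = 1560 s
Total bitrate budget: 12000.0 Mb / 1560 s = 7.692 Mbps.
Audio total: 80 + 64 + 224 = 368 kbps = 0.368 Mbps.
Video: 7.692 − 0.368 = 7.324 Mbps.

7.3 Mbps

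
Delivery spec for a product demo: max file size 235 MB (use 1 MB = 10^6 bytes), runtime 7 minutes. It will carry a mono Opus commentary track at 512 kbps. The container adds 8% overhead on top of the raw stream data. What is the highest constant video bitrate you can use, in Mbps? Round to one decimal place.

Budget: 235 MB = 1880.0 Mb.
Stream payload after overhead: 1880.0 / 1.08 = 1740.7 Mb.
7 min = 420 s
Total bitrate budget: 1740.7 Mb / 420 s = 4.145 Mbps.
Audio: 512 kbps = 0.512 Mbps.
Video: 4.145 − 0.512 = 3.633 Mbps.

3.6 Mbps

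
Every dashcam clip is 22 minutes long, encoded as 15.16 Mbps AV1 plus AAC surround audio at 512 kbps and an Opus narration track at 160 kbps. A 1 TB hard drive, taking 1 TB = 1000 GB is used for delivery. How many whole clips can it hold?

22 min = 1320 s
Audio total: 512 + 160 = 672 kbps = 0.672 Mbps.
Total bitrate: 15.832 Mbps.
Per item: 15.832 Mbps × 1320 s = 20,898 Mb = 2,612 MB.
Capacity: 1 TB = 8,000,000 Mb; 382.81 items → 382 complete.

382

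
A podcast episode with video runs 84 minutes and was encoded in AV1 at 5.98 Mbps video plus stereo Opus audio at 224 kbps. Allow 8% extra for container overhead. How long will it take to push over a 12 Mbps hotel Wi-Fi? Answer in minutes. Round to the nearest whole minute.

84 min = 5040 s
Audio: 224 kbps = 0.224 Mbps.
Total bitrate: 6.204 Mbps.
File: 6.204 Mbps × 5040 s = 31268.2 Mb.
With 8% container overhead: ×1.08. → 33769.6 Mb.
At 12 Mbps: 33769.6 / 12 = 2814.1 s ≈ 46.9 minutes.

47 minutes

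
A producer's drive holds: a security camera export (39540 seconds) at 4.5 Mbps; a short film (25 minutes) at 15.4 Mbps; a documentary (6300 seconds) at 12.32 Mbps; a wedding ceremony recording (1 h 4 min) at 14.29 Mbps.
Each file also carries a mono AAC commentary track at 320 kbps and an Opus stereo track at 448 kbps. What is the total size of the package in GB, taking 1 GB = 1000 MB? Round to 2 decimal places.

46.60 GB

Audio total: 320 + 448 = 768 kbps = 0.768 Mbps.
security camera export: 5.268 Mbps × 39540 s = 208296.7 Mb
short film: 16.168 Mbps × 1500 s = 24252.0 Mb
documentary: 13.088 Mbps × 6300 s = 82454.4 Mb
wedding ceremony recording: 15.058 Mbps × 3840 s = 57822.7 Mb
Total: 372825.8 Mb = 46603.2 MB.
= 46.60 GB.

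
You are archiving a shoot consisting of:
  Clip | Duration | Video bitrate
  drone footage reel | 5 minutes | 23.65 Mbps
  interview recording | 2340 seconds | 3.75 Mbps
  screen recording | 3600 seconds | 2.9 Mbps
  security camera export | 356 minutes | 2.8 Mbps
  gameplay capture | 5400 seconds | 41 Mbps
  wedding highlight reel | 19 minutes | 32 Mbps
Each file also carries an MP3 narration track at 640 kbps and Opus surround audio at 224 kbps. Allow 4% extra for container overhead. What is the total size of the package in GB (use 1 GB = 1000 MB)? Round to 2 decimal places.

Audio total: 640 + 224 = 864 kbps = 0.864 Mbps.
drone footage reel: 24.514 Mbps × 300 s × 1.04 = 7648.4 Mb
interview recording: 4.614 Mbps × 2340 s × 1.04 = 11228.6 Mb
screen recording: 3.764 Mbps × 3600 s × 1.04 = 14092.4 Mb
security camera export: 3.664 Mbps × 21360 s × 1.04 = 81393.6 Mb
gameplay capture: 41.864 Mbps × 5400 s × 1.04 = 235108.2 Mb
wedding highlight reel: 32.864 Mbps × 1140 s × 1.04 = 38963.6 Mb
Total: 388434.8 Mb = 48554.3 MB.
= 48.55 GB.

48.55 GB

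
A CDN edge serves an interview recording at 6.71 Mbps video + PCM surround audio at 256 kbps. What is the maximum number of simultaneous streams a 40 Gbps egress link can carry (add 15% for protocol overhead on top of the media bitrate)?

4993

Audio: 256 kbps = 0.256 Mbps.
Per-viewer media rate: 6.966 Mbps.
On the wire with 15% overhead: 8.011 Mbps.
40 Gbps = 40,000 Mbps; 40,000 / 8.011 = 4993.20 → 4993 viewers.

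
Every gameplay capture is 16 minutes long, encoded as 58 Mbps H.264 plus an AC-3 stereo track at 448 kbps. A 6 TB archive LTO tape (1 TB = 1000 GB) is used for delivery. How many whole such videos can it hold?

855

16 min = 960 s
Audio: 448 kbps = 0.448 Mbps.
Total bitrate: 58.448 Mbps.
Per item: 58.448 Mbps × 960 s = 56,110 Mb = 7,014 MB.
Capacity: 6 TB = 48,000,000 Mb; 855.46 items → 855 complete.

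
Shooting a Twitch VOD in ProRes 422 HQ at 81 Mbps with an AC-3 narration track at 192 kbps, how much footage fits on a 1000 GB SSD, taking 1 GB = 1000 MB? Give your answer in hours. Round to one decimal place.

27.4 hours

Audio: 192 kbps = 0.192 Mbps.
Total bitrate: 81 + 0.192 = 81.192 Mbps.
Capacity: 1000 GB = 8,000,000 Mb.
Recording time: 8,000,000 / 81.192 = 98,532 s ≈ 27.4 hours.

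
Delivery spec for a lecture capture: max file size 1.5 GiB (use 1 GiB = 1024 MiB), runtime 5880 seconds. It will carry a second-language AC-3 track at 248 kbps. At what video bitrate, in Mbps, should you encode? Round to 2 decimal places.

Budget: 1.5 GiB = 12884.9 Mb.
Total bitrate budget: 12884.9 Mb / 5880 s = 2.191 Mbps.
Audio: 248 kbps = 0.248 Mbps.
Video: 2.191 − 0.248 = 1.943 Mbps.

1.94 Mbps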